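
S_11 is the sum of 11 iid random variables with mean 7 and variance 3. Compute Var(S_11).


By independence, Var(S_n) = n*Var(X_1) = 11*3 = 33

33


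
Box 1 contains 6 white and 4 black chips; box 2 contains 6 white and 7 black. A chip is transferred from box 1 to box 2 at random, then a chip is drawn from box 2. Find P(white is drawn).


P(transfer white) = 6/10 = 3/5; P(transfer black) = 2/5
If white transferred: Urn II has 7 white of 14, so P(white|white moved) = 1/2
If black transferred: Urn II has 6 white of 14, so P(white|black moved) = 3/7
By total probability: P(white) = 3/5*1/2 + 2/5*3/7 = 33/70

33/70


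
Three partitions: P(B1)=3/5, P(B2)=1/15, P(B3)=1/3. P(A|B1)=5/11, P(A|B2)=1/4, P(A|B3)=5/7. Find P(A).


P(A) = P(A|B1)P(B1) + P(A|B2)P(B2) + P(A|B3)P(B3)
= 5/11*3/5 + 1/4*1/15 + 5/7*1/3
= 3/11 + 1/60 + 5/21 = 2437/4620

2437/4620


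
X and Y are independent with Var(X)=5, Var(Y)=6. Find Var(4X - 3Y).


Independence => Cov(X,Y)=0
Var(4X - 3Y) = 4^2*Var(X) + (-3)^2*Var(Y)
= 16*5 + 9*6 = 134

134


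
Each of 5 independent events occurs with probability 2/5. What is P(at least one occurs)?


P(at least one) = 1 - P(none)
P(none) = (1 - 2/5)^5 = (3/5)^5 = 243/3125
P(at least one) = 1 - 243/3125 = 2882/3125

2882/3125


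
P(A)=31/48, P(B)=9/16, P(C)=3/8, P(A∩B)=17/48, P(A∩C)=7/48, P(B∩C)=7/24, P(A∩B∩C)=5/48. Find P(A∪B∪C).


P(A∪B∪C) = P(A)+P(B)+P(C) - P(AB)-P(AC)-P(BC) + P(ABC)
= 31/48+9/16+3/8 - 17/48-7/48-7/24 + 5/48
= 43/48

43/48


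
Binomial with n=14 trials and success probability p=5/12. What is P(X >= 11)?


P(X>=11) = P(X=11) + P(X=12) + P(X=13) + P(X=14)
= 1524072265625/320979616137216 + 1088623046875/1283918464548864 + 59814453125/641959232274432 + 6103515625/1283918464548864
= 3655322265625/641959232274432

3655322265625/641959232274432


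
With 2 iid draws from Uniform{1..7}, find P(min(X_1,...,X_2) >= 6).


P(min >= 6) = P(all X_i >= 6) = (P(X_1 >= 6))^2
= (2/7)^2 = 4/49

4/49


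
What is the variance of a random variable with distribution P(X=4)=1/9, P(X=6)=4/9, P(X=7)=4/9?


E[X] = 56/9, E[X^2] = 356/9
Var(X) = E[X^2] - (E[X])^2 = 356/9 - (56/9)^2 = 68/81

68/81


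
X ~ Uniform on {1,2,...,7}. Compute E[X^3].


E[X^3] = (1/7) * sum(x^3 for x=1..7)
= 784/7 = 112

112


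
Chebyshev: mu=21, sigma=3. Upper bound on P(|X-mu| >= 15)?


k = 15/3 = 5
Chebyshev: P(|X-mu| >= k*sigma) <= 1/k^2 = 1/5^2 = 1/25

1/25


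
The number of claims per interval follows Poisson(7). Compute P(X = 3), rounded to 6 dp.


P(X=3) = e^(-7) * 7^3 / 3!
≈ 0.0009118819656 * 343 / 6
≈ 0.052129

0.052129


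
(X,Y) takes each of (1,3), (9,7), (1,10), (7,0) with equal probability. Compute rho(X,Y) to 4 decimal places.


Cov(X,Y) = -3.5000, Var(X) = 12.7500, Var(Y) = 14.5000
rho = Cov/(sqrt(VarX)*sqrt(VarY)) = -0.2574

-0.2574


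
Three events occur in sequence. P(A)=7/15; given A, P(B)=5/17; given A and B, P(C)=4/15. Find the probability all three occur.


P(A∩B∩C) = P(A) * P(B|A) * P(C|A∩B)
= 7/15 * 5/17 * 4/15
= 7/51 * 4/15 = 28/765

28/765


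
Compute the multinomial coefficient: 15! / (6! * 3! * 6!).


15! = 1307674368000
Denominator: 6!=720 * 3!=6 * 6!=720
Coefficient = 1307674368000 / 3110400 = 420420

420420


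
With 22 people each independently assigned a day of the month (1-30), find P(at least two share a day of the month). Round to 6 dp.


P(all different) = prod((30-i)/30 for i=0..21) = 0.000021
P(at least one match) = 1 - 0.000021 = 0.999979

0.999979


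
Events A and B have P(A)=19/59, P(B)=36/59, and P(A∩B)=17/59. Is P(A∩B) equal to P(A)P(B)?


P(A)*P(B) = 19/59*36/59 = 684/3481
P(A∩B) = 17/59 != 684/3481, so not independent

No, A and B are not independent


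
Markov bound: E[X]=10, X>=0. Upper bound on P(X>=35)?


Markov: P(X >= a) <= E[X]/a
P(X >= 35) <= 10/35 = 2/7

2/7


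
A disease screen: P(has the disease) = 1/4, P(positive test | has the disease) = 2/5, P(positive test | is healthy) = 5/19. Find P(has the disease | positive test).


P(A) = P(A|B)P(B) + P(A|B')P(B') = 2/5*1/4 + 5/19*3/4 = 113/380
P(B|A) = P(A|B)P(B)/P(A) = (1/10)/(113/380) = 38/113

38/113


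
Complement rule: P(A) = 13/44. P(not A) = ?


P(A') = 1 - P(A) = 1 - 13/44 = 31/44

31/44


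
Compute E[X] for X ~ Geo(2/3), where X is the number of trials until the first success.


For geometric (trials until first success), E[X] = 1/p = 1/(2/3) = 3/2

3/2


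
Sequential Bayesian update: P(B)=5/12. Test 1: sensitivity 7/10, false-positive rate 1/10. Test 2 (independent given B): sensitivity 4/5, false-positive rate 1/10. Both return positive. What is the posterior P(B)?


After test 1: P(+) = 7/10*5/12 + 1/10*7/12 = 7/20
P(B|+) = (7/24)/(7/20) = 5/6
After test 2 (use post1 as new prior): P(+) = 4/5*5/6 + 1/10*1/6 = 41/60
P(B|+,+) = (2/3)/(41/60) = 40/41

40/41


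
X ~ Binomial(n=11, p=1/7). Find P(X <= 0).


P(X<=0) = P(X=0)
= 362797056/1977326743
= 362797056/1977326743

362797056/1977326743


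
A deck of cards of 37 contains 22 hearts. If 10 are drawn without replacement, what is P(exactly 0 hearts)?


P(X=0) = C(22,0)*C(15,10) / C(37,10)
= 1*3003 / 348330136
= 3003/348330136 = 39/4523768

39/4523768


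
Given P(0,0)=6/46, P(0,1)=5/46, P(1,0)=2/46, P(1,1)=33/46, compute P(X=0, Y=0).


Read from table: P(X=0, Y=0) = 6/46 = 3/23

3/23


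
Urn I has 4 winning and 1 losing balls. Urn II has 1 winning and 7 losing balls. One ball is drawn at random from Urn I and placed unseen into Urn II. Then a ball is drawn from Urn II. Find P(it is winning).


P(transfer winning) = 4/5; P(transfer losing) = 1/5
If winning transferred: Urn II has 2 winning of 9, so P(winning|winning moved) = 2/9
If losing transferred: Urn II has 1 winning of 9, so P(winning|losing moved) = 1/9
By total probability: P(winning) = 4/5*2/9 + 1/5*1/9 = 1/5

1/5


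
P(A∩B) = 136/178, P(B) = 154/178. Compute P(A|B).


P(A|B) = P(A∩B)/P(B) = (136/178)/(154/178) = 136/154 = 68/77

68/77


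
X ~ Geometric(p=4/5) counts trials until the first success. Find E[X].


For geometric (trials until first success), E[X] = 1/p = 1/(4/5) = 5/4

5/4


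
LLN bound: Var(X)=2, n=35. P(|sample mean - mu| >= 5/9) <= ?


Var(Xbar) = Var(X)/n = 2/35
Chebyshev: P(|Xbar-mu| >= 5/9) <= Var(Xbar)/(5/9)^2 = (2/35)/(25/81) = 162/875

162/875


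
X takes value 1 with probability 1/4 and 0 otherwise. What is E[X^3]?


For Bernoulli: X in {0,1}
E[X^3] = 0^3*(1-1/4) + 1^3*1/4 = 1/4

1/4


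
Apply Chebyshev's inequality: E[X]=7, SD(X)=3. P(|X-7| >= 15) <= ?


k = 15/3 = 5
Chebyshev: P(|X-mu| >= k*sigma) <= 1/k^2 = 1/5^2 = 1/25

1/25


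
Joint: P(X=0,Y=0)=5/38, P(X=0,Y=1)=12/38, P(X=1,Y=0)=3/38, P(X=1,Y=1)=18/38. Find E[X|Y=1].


P(Y=1) = 30/38
E[X|Y=1] = (0*12 + 1*18)/30 = 18/30 = 3/5

3/5


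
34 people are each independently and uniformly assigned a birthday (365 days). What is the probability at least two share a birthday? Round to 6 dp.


P(all different) = prod((365-i)/365 for i=0..33) = 0.204683
P(at least one match) = 1 - 0.204683 = 0.795317

0.795317


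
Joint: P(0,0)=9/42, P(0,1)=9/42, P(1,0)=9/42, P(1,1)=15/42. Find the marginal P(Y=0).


P(Y=0) = P(0,0)+P(1,0) = 9/42 + 9/42 = 18/42 = 3/7

3/7


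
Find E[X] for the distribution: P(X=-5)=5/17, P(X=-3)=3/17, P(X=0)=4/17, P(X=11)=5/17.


E[X] = sum(x * P(x))
= -5*5/17 - 3*3/17 + 0*4/17 + 11*5/17
= 21/17

21/17


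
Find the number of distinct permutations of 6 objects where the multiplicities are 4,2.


6! = 720
Denominator: 4!=24 * 2!=2
Coefficient = 720 / 48 = 15

15


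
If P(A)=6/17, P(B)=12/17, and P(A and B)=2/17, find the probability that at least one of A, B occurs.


P(A∪B) = P(A) + P(B) - P(A∩B)
= 6/17 + 12/17 - 2/17 = 16/17

16/17


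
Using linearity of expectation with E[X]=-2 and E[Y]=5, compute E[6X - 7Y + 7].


E[6X - 7Y + 7] = 6*E[X] - 7*E[Y] + 7
= (6)*(-2) + (-7)*(5) + (7)
= -12 - 35 + 7 = -40

-40


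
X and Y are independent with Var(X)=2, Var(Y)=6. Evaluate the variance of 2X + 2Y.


Independence => Cov(X,Y)=0
Var(2X + 2Y) = 2^2*Var(X) + 2^2*Var(Y)
= 4*2 + 4*6 = 32

32


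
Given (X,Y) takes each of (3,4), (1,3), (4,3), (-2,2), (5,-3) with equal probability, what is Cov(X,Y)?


E[X]=11/5, E[Y]=9/5, E[XY]=8/5
Cov(X,Y) = E[XY] - E[X]E[Y] = 8/5 - 11/5*9/5 = -59/25

-59/25


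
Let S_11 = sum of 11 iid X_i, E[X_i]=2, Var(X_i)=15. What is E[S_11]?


E[S_n] = n*E[X_1] = 11*2 = 22

22


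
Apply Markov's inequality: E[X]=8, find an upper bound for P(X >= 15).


Markov: P(X >= a) <= E[X]/a
P(X >= 15) <= 8/15

8/15


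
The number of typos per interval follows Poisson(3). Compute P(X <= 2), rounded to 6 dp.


P(X<=2) = e^(-3)*3^0/0! + e^(-3)*3^1/1! + e^(-3)*3^2/2!
≈ 0.0497870684 + 0.1493612051 + 0.2240418077
= 0.4231900812
≈ 0.423190

0.423190


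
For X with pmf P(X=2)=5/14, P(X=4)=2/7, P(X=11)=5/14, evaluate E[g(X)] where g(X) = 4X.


E[4X] = sum(g(x)*P(x))
= 8*5/14 + 16*2/7 + 44*5/14
= 162/7

162/7


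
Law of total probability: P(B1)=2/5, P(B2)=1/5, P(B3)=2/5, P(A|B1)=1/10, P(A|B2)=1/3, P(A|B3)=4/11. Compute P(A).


P(A) = P(A|B1)P(B1) + P(A|B2)P(B2) + P(A|B3)P(B3)
= 1/10*2/5 + 1/3*1/5 + 4/11*2/5
= 1/25 + 1/15 + 8/55 = 208/825

208/825


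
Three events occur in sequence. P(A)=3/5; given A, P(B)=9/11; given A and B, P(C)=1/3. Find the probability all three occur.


P(A∩B∩C) = P(A) * P(B|A) * P(C|A∩B)
= 3/5 * 9/11 * 1/3
= 27/55 * 1/3 = 9/55

9/55


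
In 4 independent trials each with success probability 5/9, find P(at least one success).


P(at least one) = 1 - P(none)
P(none) = (1 - 5/9)^4 = (4/9)^4 = 256/6561
P(at least one) = 1 - 256/6561 = 6305/6561

6305/6561


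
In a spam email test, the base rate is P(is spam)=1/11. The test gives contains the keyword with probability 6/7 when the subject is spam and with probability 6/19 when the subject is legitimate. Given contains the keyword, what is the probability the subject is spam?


P(A) = P(A|B)P(B) + P(A|B')P(B') = 6/7*1/11 + 6/19*10/11 = 534/1463
P(B|A) = P(A|B)P(B)/P(A) = (6/77)/(534/1463) = 19/89

19/89


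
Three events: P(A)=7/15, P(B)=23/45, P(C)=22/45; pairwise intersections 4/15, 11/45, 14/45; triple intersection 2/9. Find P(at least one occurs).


P(A∪B∪C) = P(A)+P(B)+P(C) - P(AB)-P(AC)-P(BC) + P(ABC)
= 7/15+23/45+22/45 - 4/15-11/45-14/45 + 2/9
= 13/15

13/15


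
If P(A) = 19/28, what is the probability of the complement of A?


P(A') = 1 - P(A) = 1 - 19/28 = 9/28

9/28


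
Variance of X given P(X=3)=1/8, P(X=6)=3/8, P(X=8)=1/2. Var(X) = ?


E[X] = 53/8, E[X^2] = 373/8
Var(X) = E[X^2] - (E[X])^2 = 373/8 - (53/8)^2 = 175/64

175/64


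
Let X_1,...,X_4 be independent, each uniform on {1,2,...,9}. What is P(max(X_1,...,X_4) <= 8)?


P(max <= 8) = P(all X_i <= 8) = (P(X_1 <= 8))^4
= (8/9)^4 = 4096/6561

4096/6561


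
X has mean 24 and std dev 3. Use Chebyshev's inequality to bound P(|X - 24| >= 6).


k = 6/3 = 2
Chebyshev: P(|X-mu| >= k*sigma) <= 1/k^2 = 1/2^2 = 1/4

1/4


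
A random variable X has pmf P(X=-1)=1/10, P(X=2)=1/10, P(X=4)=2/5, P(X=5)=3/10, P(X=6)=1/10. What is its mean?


E[X] = sum(x * P(x))
= -1*1/10 + 2*1/10 + 4*2/5 + 5*3/10 + 6*1/10
= 19/5

19/5


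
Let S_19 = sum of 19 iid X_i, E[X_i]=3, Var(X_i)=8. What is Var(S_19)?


By independence, Var(S_n) = n*Var(X_1) = 19*8 = 152

152


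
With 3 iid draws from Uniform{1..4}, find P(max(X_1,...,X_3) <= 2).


P(max <= 2) = P(all X_i <= 2) = (P(X_1 <= 2))^3
= (2/4)^3 = (1/2)^3 = 1/8

1/8


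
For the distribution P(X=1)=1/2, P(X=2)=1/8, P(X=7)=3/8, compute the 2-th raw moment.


E[X^2] = sum(x^2 * P(x))
= 1*1/2 + 4*1/8 + 49*3/8
= 155/8

155/8


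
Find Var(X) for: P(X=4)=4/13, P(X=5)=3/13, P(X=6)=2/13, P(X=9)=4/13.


E[X] = 79/13, E[X^2] = 535/13
Var(X) = E[X^2] - (E[X])^2 = 535/13 - (79/13)^2 = 714/169

714/169


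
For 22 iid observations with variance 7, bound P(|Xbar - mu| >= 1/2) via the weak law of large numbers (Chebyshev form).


Var(Xbar) = Var(X)/n = 7/22
Chebyshev: P(|Xbar-mu| >= 1/2) <= Var(Xbar)/(1/2)^2 = (7/22)/(1/4) = 14/11
Bound exceeds 1, so trivial bound: 1

1


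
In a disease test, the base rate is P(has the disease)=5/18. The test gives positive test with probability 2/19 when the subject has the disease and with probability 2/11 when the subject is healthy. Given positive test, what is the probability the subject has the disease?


P(A) = P(A|B)P(B) + P(A|B')P(B') = 2/19*5/18 + 2/11*13/18 = 302/1881
P(B|A) = P(A|B)P(B)/P(A) = (5/171)/(302/1881) = 55/302

55/302


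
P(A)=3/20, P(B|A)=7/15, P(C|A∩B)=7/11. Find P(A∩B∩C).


P(A∩B∩C) = P(A) * P(B|A) * P(C|A∩B)
= 3/20 * 7/15 * 7/11
= 7/100 * 7/11 = 49/1100

49/1100


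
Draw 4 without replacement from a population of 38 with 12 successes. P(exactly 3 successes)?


P(X=3) = C(12,3)*C(26,1) / C(38,4)
= 220*26 / 73815
= 5720/73815 = 1144/14763

1144/14763


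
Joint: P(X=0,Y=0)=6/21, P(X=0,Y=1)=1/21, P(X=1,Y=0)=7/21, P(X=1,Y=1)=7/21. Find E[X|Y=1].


P(Y=1) = 8/21
E[X|Y=1] = (0*1 + 1*7)/8 = 7/8

7/8


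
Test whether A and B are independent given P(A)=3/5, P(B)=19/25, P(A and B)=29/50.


P(A)*P(B) = 3/5*19/25 = 57/125
P(A∩B) = 29/50 != 57/125, so not independent

No, A and B are not independent


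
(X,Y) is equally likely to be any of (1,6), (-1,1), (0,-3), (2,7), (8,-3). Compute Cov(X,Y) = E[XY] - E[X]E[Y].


E[X]=2, E[Y]=8/5, E[XY]=-1
Cov(X,Y) = E[XY] - E[X]E[Y] = -1 - 2*8/5 = -21/5

-21/5


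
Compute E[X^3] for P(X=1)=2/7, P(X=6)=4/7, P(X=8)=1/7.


E[X^3] = sum(g(x)*P(x))
= 1*2/7 + 216*4/7 + 512*1/7
= 1378/7

1378/7


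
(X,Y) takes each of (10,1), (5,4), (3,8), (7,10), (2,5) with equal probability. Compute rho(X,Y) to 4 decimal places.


Cov(X,Y) = -3.4400, Var(X) = 8.2400, Var(Y) = 9.8400
rho = Cov/(sqrt(VarX)*sqrt(VarY)) = -0.3820

-0.3820


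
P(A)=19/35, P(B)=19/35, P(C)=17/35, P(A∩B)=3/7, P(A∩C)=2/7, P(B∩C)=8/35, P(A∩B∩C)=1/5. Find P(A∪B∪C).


P(A∪B∪C) = P(A)+P(B)+P(C) - P(AB)-P(AC)-P(BC) + P(ABC)
= 19/35+19/35+17/35 - 3/7-2/7-8/35 + 1/5
= 29/35

29/35


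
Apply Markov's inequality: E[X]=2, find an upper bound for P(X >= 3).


Markov: P(X >= a) <= E[X]/a
P(X >= 3) <= 2/3

2/3


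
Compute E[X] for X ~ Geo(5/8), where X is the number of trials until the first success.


For geometric (trials until first success), E[X] = 1/p = 1/(5/8) = 8/5

8/5


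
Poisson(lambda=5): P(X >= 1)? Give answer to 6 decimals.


P(X>=1) = 1 - P(X<=0) = 1 - (e^(-5)*5^0/0!)
≈ 1 - 0.0067379470 = 0.9932620530
≈ 0.993262

0.993262


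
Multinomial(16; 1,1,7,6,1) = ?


16! = 20922789888000
Denominator: 1!=1 * 1!=1 * 7!=5040 * 6!=720 * 1!=1
Coefficient = 20922789888000 / 3628800 = 5765760

5765760


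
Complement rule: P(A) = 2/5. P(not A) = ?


P(A') = 1 - P(A) = 1 - 2/5 = 3/5

3/5


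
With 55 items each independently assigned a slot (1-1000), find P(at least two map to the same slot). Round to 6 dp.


P(all different) = prod((1000-i)/1000 for i=0..54) = 0.220306
P(at least one match) = 1 - 0.220306 = 0.779694

0.779694


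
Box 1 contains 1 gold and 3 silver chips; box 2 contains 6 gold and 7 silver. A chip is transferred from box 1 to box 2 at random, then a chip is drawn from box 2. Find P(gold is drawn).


P(transfer gold) = 1/4; P(transfer silver) = 3/4
If gold transferred: Urn II has 7 gold of 14, so P(gold|gold moved) = 1/2
If silver transferred: Urn II has 6 gold of 14, so P(gold|silver moved) = 3/7
By total probability: P(gold) = 1/4*1/2 + 3/4*3/7 = 25/56

25/56


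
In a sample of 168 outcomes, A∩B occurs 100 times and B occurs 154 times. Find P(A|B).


P(A|B) = P(A∩B)/P(B) = (100/168)/(154/168) = 100/154 = 50/77

50/77


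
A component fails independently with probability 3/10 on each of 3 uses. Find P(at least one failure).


P(at least one) = 1 - P(none)
P(none) = (1 - 3/10)^3 = (7/10)^3 = 343/1000
P(at least one) = 1 - 343/1000 = 657/1000

657/1000


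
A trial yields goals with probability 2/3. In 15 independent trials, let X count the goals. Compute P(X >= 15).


P(X>=15) = P(X=15)
= 32768/14348907
= 32768/14348907

32768/14348907


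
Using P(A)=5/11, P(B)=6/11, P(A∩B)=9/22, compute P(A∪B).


P(A∪B) = P(A) + P(B) - P(A∩B)
= 5/11 + 6/11 - 9/22 = 13/22

13/22


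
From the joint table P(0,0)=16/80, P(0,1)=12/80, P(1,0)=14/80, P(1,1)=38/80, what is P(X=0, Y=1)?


Read from table: P(X=0, Y=1) = 12/80 = 3/20

3/20


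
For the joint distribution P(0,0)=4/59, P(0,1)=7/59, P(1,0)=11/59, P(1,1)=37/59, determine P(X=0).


P(X=0) = P(0,0)+P(0,1) = 4/59 + 7/59 = 11/59

11/59


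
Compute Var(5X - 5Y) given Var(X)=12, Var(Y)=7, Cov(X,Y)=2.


Var(5X - 5Y) = 5^2*Var(X) + (-5)^2*Var(Y) + 2*5*(-5)*Cov(X,Y)
= 25*12 + 25*7 - 50*2
= 300 + 175 - 100 = 375

375


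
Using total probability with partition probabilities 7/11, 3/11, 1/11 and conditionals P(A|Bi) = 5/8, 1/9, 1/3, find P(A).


P(A) = P(A|B1)P(B1) + P(A|B2)P(B2) + P(A|B3)P(B3)
= 5/8*7/11 + 1/9*3/11 + 1/3*1/11
= 35/88 + 1/33 + 1/33 = 11/24

11/24


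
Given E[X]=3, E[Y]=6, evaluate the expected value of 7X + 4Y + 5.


E[7X + 4Y + 5] = 7*E[X] + 4*E[Y] + 5
= (7)*(3) + (4)*(6) + (5)
= 21 + 24 + 5 = 50

50


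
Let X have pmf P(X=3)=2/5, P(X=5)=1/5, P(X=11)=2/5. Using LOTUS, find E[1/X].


E[1/X] = sum(g(x)*P(x))
= 1/3*2/5 + 1/5*1/5 + 1/11*2/5
= 173/825

173/825


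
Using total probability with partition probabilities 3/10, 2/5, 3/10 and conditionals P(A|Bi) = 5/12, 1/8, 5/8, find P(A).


P(A) = P(A|B1)P(B1) + P(A|B2)P(B2) + P(A|B3)P(B3)
= 5/12*3/10 + 1/8*2/5 + 5/8*3/10
= 1/8 + 1/20 + 3/16 = 29/80

29/80


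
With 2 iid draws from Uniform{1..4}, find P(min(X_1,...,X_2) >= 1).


P(min >= 1) = P(all X_i >= 1) = (P(X_1 >= 1))^2
= (4/4)^2 = 1^2 = 1

1


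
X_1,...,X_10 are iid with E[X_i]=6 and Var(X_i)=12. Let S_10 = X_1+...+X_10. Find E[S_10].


E[S_n] = n*E[X_1] = 10*6 = 60

60


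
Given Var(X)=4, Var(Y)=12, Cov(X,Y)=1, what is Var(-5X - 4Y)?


Var(-5X - 4Y) = (-5)^2*Var(X) + (-4)^2*Var(Y) + 2*(-5)*(-4)*Cov(X,Y)
= 25*4 + 16*12 + 40*1
= 100 + 192 + 40 = 332

332


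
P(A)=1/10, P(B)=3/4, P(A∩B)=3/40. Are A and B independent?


P(A)*P(B) = 1/10*3/4 = 3/40
P(A∩B) = 3/40, which equals P(A)P(B), so independent

Yes, A and B are independent


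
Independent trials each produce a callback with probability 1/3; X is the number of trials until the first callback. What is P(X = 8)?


P(X=8) = (1-p)^7 * p = (2/3)^7 * 1/3
= 128/2187 * 1/3 = 128/6561

128/6561


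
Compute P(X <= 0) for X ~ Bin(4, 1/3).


P(X<=0) = P(X=0)
= 16/81
= 16/81

16/81


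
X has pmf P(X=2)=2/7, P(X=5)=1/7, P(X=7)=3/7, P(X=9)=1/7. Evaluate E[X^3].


E[X^3] = sum(x^3 * P(x))
= 8*2/7 + 125*1/7 + 343*3/7 + 729*1/7
= 1899/7

1899/7


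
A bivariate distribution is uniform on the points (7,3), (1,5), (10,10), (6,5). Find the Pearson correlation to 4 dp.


Cov(X,Y) = 4.5000, Var(X) = 10.5000, Var(Y) = 6.6875
rho = Cov/(sqrt(VarX)*sqrt(VarY)) = 0.5370

0.5370


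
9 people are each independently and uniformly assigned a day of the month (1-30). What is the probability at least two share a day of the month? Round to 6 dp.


P(all different) = prod((30-i)/30 for i=0..8) = 0.263770
P(at least one match) = 1 - 0.263770 = 0.736230

0.736230


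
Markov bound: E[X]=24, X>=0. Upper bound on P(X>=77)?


Markov: P(X >= a) <= E[X]/a
P(X >= 77) <= 24/77

24/77


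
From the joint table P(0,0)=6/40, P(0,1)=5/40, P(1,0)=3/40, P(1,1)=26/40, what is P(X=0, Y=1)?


Read from table: P(X=0, Y=1) = 5/40 = 1/8

1/8


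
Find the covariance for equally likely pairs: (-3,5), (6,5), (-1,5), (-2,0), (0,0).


E[X]=0, E[Y]=3, E[XY]=2
Cov(X,Y) = E[XY] - E[X]E[Y] = 2 - 0*3 = 2

2


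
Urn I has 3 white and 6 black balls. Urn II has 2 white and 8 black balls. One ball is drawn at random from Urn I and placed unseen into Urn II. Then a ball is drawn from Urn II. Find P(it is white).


P(transfer white) = 3/9 = 1/3; P(transfer black) = 2/3
If white transferred: Urn II has 3 white of 11, so P(white|white moved) = 3/11
If black transferred: Urn II has 2 white of 11, so P(white|black moved) = 2/11
By total probability: P(white) = 1/3*3/11 + 2/3*2/11 = 7/33

7/33


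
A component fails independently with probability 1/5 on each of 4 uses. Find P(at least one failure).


P(at least one) = 1 - P(none)
P(none) = (1 - 1/5)^4 = (4/5)^4 = 256/625
P(at least one) = 1 - 256/625 = 369/625

369/625


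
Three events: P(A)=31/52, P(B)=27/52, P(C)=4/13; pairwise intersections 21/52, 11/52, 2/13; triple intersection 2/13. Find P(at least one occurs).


P(A∪B∪C) = P(A)+P(B)+P(C) - P(AB)-P(AC)-P(BC) + P(ABC)
= 31/52+27/52+4/13 - 21/52-11/52-2/13 + 2/13
= 21/26

21/26


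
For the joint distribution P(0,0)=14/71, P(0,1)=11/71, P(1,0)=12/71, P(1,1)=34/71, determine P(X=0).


P(X=0) = P(0,0)+P(0,1) = 14/71 + 11/71 = 25/71

25/71


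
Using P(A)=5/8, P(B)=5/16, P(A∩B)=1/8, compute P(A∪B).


P(A∪B) = P(A) + P(B) - P(A∩B)
= 5/8 + 5/16 - 1/8 = 13/16

13/16


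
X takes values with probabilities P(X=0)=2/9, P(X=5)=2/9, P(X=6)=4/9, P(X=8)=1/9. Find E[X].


E[X] = sum(x * P(x))
= 0*2/9 + 5*2/9 + 6*4/9 + 8*1/9
= 14/3

14/3


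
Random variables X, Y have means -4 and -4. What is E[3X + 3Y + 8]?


E[3X + 3Y + 8] = 3*E[X] + 3*E[Y] + 8
= (3)*(-4) + (3)*(-4) + (8)
= -12 - 12 + 8 = -16

-16


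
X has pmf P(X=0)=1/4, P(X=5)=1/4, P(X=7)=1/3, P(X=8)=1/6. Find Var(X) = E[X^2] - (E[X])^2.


E[X] = 59/12, E[X^2] = 133/4
Var(X) = E[X^2] - (E[X])^2 = 133/4 - (59/12)^2 = 1307/144

1307/144


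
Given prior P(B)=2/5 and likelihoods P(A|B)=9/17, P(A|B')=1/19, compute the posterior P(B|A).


P(A) = P(A|B)P(B) + P(A|B')P(B') = 9/17*2/5 + 1/19*3/5 = 393/1615
P(B|A) = P(A|B)P(B)/P(A) = (18/85)/(393/1615) = 114/131

114/131


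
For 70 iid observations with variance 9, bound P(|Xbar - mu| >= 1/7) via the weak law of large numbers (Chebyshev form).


Var(Xbar) = Var(X)/n = 9/70
Chebyshev: P(|Xbar-mu| >= 1/7) <= Var(Xbar)/(1/7)^2 = (9/70)/(1/49) = 63/10
Bound exceeds 1, so trivial bound: 1

1


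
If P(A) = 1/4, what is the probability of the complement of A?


P(A') = 1 - P(A) = 1 - 1/4 = 3/4

3/4


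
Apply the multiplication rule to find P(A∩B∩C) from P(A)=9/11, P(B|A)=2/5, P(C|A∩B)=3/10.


P(A∩B∩C) = P(A) * P(B|A) * P(C|A∩B)
= 9/11 * 2/5 * 3/10
= 18/55 * 3/10 = 27/275

27/275


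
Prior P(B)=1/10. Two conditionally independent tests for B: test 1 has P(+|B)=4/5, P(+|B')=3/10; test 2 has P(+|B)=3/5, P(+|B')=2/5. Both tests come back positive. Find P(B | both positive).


After test 1: P(+) = 4/5*1/10 + 3/10*9/10 = 7/20
P(B|+) = (2/25)/(7/20) = 8/35
After test 2 (use post1 as new prior): P(+) = 3/5*8/35 + 2/5*27/35 = 78/175
P(B|+,+) = (24/175)/(78/175) = 4/13

4/13


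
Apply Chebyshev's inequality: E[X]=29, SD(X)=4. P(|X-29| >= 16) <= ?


k = 16/4 = 4
Chebyshev: P(|X-mu| >= k*sigma) <= 1/k^2 = 1/4^2 = 1/16

1/16


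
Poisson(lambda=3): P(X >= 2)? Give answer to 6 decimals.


P(X>=2) = 1 - P(X<=1) = 1 - (e^(-3)*3^0/0! + e^(-3)*3^1/1!)
≈ 1 - (0.0497870684 + 0.1493612051)
= 1 - 0.1991482735 = 0.8008517265
≈ 0.800852

0.800852


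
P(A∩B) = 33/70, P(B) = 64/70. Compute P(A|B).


P(A|B) = P(A∩B)/P(B) = (33/70)/(64/70) = 33/64

33/64


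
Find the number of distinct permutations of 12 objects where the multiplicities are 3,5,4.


12! = 479001600
Denominator: 3!=6 * 5!=120 * 4!=24
Coefficient = 479001600 / 17280 = 27720

27720


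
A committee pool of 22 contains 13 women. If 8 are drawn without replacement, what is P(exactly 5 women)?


P(X=5) = C(13,5)*C(9,3) / C(22,8)
= 1287*84 / 319770
= 108108/319770 = 546/1615

546/1615


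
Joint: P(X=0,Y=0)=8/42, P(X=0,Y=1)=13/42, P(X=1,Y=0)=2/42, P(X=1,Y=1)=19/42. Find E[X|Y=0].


P(Y=0) = 10/42
E[X|Y=0] = (0*8 + 1*2)/10 = 2/10 = 1/5

1/5


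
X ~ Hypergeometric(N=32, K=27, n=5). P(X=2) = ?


P(X=2) = C(27,2)*C(5,3) / C(32,5)
= 351*10 / 201376
= 3510/201376 = 1755/100688

1755/100688


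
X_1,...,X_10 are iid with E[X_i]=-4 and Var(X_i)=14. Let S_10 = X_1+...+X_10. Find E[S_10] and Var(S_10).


E[S_n] = n*mu = 10*-4 = -40
Var(S_n) = n*sigma^2 = 10*14 = 140

E[S_10]=-40, Var(S_10)=140


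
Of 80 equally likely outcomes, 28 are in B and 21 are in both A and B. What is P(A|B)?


P(A|B) = P(A∩B)/P(B) = (21/80)/(28/80) = 21/28 = 3/4

3/4


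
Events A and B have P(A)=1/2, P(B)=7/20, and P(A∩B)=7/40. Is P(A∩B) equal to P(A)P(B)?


P(A)*P(B) = 1/2*7/20 = 7/40
P(A∩B) = 7/40, which equals P(A)P(B), so independent

Yes, A and B are independent


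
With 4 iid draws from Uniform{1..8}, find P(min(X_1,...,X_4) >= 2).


P(min >= 2) = P(all X_i >= 2) = (P(X_1 >= 2))^4
= (7/8)^4 = 2401/4096

2401/4096


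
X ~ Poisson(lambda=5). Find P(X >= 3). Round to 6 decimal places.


P(X>=3) = 1 - P(X<=2) = 1 - (e^(-5)*5^0/0! + e^(-5)*5^1/1! + e^(-5)*5^2/2!)
≈ 1 - (0.0067379470 + 0.0336897350 + 0.0842243375)
= 1 - 0.1246520195 = 0.8753479805
≈ 0.875348

0.875348


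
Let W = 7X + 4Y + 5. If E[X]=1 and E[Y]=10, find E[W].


E[7X + 4Y + 5] = 7*E[X] + 4*E[Y] + 5
= (7)*(1) + (4)*(10) + (5)
= 7 + 40 + 5 = 52

52


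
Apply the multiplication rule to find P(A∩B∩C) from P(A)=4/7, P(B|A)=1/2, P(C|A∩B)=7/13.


P(A∩B∩C) = P(A) * P(B|A) * P(C|A∩B)
= 4/7 * 1/2 * 7/13
= 2/7 * 7/13 = 2/13

2/13


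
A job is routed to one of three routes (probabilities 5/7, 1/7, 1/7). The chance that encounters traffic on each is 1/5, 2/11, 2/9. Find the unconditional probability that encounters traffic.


P(A) = P(A|B1)P(B1) + P(A|B2)P(B2) + P(A|B3)P(B3)
= 1/5*5/7 + 2/11*1/7 + 2/9*1/7
= 1/7 + 2/77 + 2/63 = 139/693

139/693


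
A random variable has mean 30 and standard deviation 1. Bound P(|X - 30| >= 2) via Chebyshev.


k = 2/1 = 2
Chebyshev: P(|X-mu| >= k*sigma) <= 1/k^2 = 1/2^2 = 1/4

1/4


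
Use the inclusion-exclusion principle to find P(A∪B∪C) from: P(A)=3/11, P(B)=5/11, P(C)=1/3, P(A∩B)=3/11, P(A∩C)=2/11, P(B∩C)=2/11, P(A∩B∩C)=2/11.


P(A∪B∪C) = P(A)+P(B)+P(C) - P(AB)-P(AC)-P(BC) + P(ABC)
= 3/11+5/11+1/3 - 3/11-2/11-2/11 + 2/11
= 20/33

20/33


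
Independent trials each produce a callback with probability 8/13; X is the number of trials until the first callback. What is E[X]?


For geometric (trials until first success), E[X] = 1/p = 1/(8/13) = 13/8

13/8


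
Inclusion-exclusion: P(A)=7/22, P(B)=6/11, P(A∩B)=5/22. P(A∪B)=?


P(A∪B) = P(A) + P(B) - P(A∩B)
= 7/22 + 6/11 - 5/22 = 7/11

7/11


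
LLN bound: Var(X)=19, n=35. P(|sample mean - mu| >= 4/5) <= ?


Var(Xbar) = Var(X)/n = 19/35
Chebyshev: P(|Xbar-mu| >= 4/5) <= Var(Xbar)/(4/5)^2 = (19/35)/(16/25) = 95/112

95/112


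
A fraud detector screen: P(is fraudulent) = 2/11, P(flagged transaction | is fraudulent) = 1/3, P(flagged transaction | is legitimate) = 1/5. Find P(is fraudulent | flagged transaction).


P(A) = P(A|B)P(B) + P(A|B')P(B') = 1/3*2/11 + 1/5*9/11 = 37/165
P(B|A) = P(A|B)P(B)/P(A) = (2/33)/(37/165) = 10/37

10/37


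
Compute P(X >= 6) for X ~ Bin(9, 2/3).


P(X>=6) = P(X=6) + P(X=7) + P(X=8) + P(X=9)
= 1792/6561 + 512/2187 + 256/2187 + 512/19683
= 12800/19683

12800/19683


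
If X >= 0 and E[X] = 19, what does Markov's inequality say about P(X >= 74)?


Markov: P(X >= a) <= E[X]/a
P(X >= 74) <= 19/74

19/74


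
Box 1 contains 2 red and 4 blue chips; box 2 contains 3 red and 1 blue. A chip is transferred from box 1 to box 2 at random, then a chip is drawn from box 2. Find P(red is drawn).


P(transfer red) = 2/6 = 1/3; P(transfer blue) = 2/3
If red transferred: Urn II has 4 red of 5, so P(red|red moved) = 4/5
If blue transferred: Urn II has 3 red of 5, so P(red|blue moved) = 3/5
By total probability: P(red) = 1/3*4/5 + 2/3*3/5 = 2/3

2/3


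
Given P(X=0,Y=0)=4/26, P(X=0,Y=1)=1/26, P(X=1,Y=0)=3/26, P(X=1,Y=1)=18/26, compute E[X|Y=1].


P(Y=1) = 19/26
E[X|Y=1] = (0*1 + 1*18)/19 = 18/19

18/19


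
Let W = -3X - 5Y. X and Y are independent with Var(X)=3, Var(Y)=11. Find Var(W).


Independence => Cov(X,Y)=0
Var(-3X - 5Y) = (-3)^2*Var(X) + (-5)^2*Var(Y)
= 9*3 + 25*11 = 302

302


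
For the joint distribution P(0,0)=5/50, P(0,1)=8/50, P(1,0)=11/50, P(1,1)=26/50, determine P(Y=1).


P(Y=1) = P(0,1)+P(1,1) = 8/50 + 26/50 = 34/50 = 17/25

17/25


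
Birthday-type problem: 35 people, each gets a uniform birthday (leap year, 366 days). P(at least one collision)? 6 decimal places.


P(all different) = prod((366-i)/366 for i=0..34) = 0.186502
P(at least one match) = 1 - 0.186502 = 0.813498

0.813498


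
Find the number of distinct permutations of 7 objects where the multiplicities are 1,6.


7! = 5040
Denominator: 1!=1 * 6!=720
Coefficient = 5040 / 720 = 7

7


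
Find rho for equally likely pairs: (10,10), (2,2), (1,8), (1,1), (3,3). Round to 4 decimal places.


Cov(X,Y) = 8.0800, Var(X) = 11.4400, Var(Y) = 12.5600
rho = Cov/(sqrt(VarX)*sqrt(VarY)) = 0.6741

0.6741


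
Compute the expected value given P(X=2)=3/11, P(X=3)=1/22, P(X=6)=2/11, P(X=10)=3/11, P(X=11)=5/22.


E[X] = sum(x * P(x))
= 2*3/11 + 3*1/22 + 6*2/11 + 10*3/11 + 11*5/22
= 7

7


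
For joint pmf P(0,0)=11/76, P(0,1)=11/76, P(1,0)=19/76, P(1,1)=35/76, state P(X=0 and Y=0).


Read from table: P(X=0, Y=0) = 11/76

11/76


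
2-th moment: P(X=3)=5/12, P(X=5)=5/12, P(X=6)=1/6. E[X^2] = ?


E[X^2] = sum(x^2 * P(x))
= 9*5/12 + 25*5/12 + 36*1/6
= 121/6

121/6


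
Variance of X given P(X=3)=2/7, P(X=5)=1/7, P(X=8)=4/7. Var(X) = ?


E[X] = 43/7, E[X^2] = 299/7
Var(X) = E[X^2] - (E[X])^2 = 299/7 - (43/7)^2 = 244/49

244/49


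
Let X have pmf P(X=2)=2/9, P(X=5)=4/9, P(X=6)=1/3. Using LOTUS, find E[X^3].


E[X^3] = sum(g(x)*P(x))
= 8*2/9 + 125*4/9 + 216*1/3
= 388/3

388/3


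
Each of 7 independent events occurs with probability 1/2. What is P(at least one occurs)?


P(at least one) = 1 - P(none)
P(none) = (1 - 1/2)^7 = (1/2)^7 = 1/128
P(at least one) = 1 - 1/128 = 127/128

127/128


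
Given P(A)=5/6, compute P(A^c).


P(A') = 1 - P(A) = 1 - 5/6 = 1/6

1/6


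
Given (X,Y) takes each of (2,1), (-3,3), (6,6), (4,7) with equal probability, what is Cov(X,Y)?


E[X]=9/4, E[Y]=17/4, E[XY]=57/4
Cov(X,Y) = E[XY] - E[X]E[Y] = 57/4 - 9/4*17/4 = 75/16

75/16


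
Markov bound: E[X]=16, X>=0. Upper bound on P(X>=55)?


Markov: P(X >= a) <= E[X]/a
P(X >= 55) <= 16/55

16/55


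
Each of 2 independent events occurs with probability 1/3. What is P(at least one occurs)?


P(at least one) = 1 - P(none)
P(none) = (1 - 1/3)^2 = (2/3)^2 = 4/9
P(at least one) = 1 - 4/9 = 5/9

5/9


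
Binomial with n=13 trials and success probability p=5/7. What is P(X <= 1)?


P(X<=1) = P(X=0) + P(X=1)
= 8192/96889010407 + 266240/96889010407
= 274432/96889010407

274432/96889010407


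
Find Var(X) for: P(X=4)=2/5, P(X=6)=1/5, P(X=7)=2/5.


E[X] = 28/5, E[X^2] = 166/5
Var(X) = E[X^2] - (E[X])^2 = 166/5 - (28/5)^2 = 46/25

46/25


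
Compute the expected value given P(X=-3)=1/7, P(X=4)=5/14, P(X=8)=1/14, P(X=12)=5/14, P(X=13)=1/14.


E[X] = sum(x * P(x))
= -3*1/7 + 4*5/14 + 8*1/14 + 12*5/14 + 13*1/14
= 95/14

95/14


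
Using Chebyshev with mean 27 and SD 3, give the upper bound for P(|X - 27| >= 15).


k = 15/3 = 5
Chebyshev: P(|X-mu| >= k*sigma) <= 1/k^2 = 1/5^2 = 1/25

1/25


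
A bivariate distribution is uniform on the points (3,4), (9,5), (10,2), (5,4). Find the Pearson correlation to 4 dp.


Cov(X,Y) = -1.0625, Var(X) = 8.1875, Var(Y) = 1.1875
rho = Cov/(sqrt(VarX)*sqrt(VarY)) = -0.3408

-0.3408


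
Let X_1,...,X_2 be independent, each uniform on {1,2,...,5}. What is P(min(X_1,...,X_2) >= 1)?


P(min >= 1) = P(all X_i >= 1) = (P(X_1 >= 1))^2
= (5/5)^2 = 1^2 = 1

1


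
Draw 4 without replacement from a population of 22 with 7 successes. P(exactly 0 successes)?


P(X=0) = C(7,0)*C(15,4) / C(22,4)
= 1*1365 / 7315
= 1365/7315 = 39/209

39/209


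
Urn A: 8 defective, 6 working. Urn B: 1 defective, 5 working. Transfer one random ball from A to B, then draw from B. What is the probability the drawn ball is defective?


P(transfer defective) = 8/14 = 4/7; P(transfer working) = 3/7
If defective transferred: Urn II has 2 defective of 7, so P(defective|defective moved) = 2/7
If working transferred: Urn II has 1 defective of 7, so P(defective|working moved) = 1/7
By total probability: P(defective) = 4/7*2/7 + 3/7*1/7 = 11/49

11/49


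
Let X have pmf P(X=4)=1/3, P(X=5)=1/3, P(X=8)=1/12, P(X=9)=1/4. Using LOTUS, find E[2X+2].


E[2X+2] = sum(g(x)*P(x))
= 10*1/3 + 12*1/3 + 18*1/12 + 20*1/4
= 83/6

83/6


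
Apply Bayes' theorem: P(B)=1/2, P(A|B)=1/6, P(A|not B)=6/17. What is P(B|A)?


P(A) = P(A|B)P(B) + P(A|B')P(B') = 1/6*1/2 + 6/17*1/2 = 53/204
P(B|A) = P(A|B)P(B)/P(A) = (1/12)/(53/204) = 17/53

17/53


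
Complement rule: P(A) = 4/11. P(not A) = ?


P(A') = 1 - P(A) = 1 - 4/11 = 7/11

7/11


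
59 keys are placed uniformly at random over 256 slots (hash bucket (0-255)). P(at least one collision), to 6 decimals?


P(all different) = prod((256-i)/256 for i=0..58) = 0.000703
P(at least one match) = 1 - 0.000703 = 0.999297

0.999297


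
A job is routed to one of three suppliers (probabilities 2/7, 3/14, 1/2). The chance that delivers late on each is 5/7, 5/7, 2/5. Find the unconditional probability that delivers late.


P(A) = P(A|B1)P(B1) + P(A|B2)P(B2) + P(A|B3)P(B3)
= 5/7*2/7 + 5/7*3/14 + 2/5*1/2
= 10/49 + 15/98 + 1/5 = 39/70

39/70


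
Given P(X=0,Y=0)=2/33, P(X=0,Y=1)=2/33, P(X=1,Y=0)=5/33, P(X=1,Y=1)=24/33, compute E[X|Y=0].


P(Y=0) = 7/33
E[X|Y=0] = (0*2 + 1*5)/7 = 5/7

5/7


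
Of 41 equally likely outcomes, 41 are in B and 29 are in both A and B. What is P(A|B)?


P(A|B) = P(A∩B)/P(B) = (29/41)/(41/41) = 29/41

29/41


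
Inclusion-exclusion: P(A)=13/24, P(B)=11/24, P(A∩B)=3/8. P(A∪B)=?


P(A∪B) = P(A) + P(B) - P(A∩B)
= 13/24 + 11/24 - 3/8 = 5/8

5/8


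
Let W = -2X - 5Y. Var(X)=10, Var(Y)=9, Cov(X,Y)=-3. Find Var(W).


Var(-2X - 5Y) = (-2)^2*Var(X) + (-5)^2*Var(Y) + 2*(-2)*(-5)*Cov(X,Y)
= 4*10 + 25*9 + 20*(-3)
= 40 + 225 - 60 = 205

205


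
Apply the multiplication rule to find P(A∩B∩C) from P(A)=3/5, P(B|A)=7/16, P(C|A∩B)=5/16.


P(A∩B∩C) = P(A) * P(B|A) * P(C|A∩B)
= 3/5 * 7/16 * 5/16
= 21/80 * 5/16 = 21/256

21/256


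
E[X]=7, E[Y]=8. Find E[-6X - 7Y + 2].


E[-6X - 7Y + 2] = -6*E[X] - 7*E[Y] + 2
= (-6)*(7) + (-7)*(8) + (2)
= -42 - 56 + 2 = -96

-96


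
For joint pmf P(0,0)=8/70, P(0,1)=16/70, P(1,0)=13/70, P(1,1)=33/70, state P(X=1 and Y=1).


Read from table: P(X=1, Y=1) = 33/70

33/70


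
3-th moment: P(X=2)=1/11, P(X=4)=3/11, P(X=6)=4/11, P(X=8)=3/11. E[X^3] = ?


E[X^3] = sum(x^3 * P(x))
= 8*1/11 + 64*3/11 + 216*4/11 + 512*3/11
= 2600/11

2600/11


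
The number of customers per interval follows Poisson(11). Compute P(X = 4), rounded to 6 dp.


P(X=4) = e^(-11) * 11^4 / 4!
≈ 0.00001670170079 * 14641 / 24
≈ 0.010189

0.010189


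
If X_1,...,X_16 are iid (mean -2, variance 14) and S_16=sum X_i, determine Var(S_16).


By independence, Var(S_n) = n*Var(X_1) = 16*14 = 224

224


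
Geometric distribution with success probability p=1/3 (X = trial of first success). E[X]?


For geometric (trials until first success), E[X] = 1/p = 1/(1/3) = 3

3


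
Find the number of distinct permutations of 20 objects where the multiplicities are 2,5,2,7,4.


20! = 2432902008176640000
Denominator: 2!=2 * 5!=120 * 2!=2 * 7!=5040 * 4!=24
Coefficient = 2432902008176640000 / 58060800 = 41902660800

41902660800


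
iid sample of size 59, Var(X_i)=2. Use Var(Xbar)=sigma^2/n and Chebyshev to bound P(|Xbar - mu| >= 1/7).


Var(Xbar) = Var(X)/n = 2/59
Chebyshev: P(|Xbar-mu| >= 1/7) <= Var(Xbar)/(1/7)^2 = (2/59)/(1/49) = 98/59
Bound exceeds 1, so trivial bound: 1

1


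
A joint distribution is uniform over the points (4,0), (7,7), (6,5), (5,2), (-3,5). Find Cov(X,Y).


E[X]=19/5, E[Y]=19/5, E[XY]=74/5
Cov(X,Y) = E[XY] - E[X]E[Y] = 74/5 - 19/5*19/5 = 9/25

9/25


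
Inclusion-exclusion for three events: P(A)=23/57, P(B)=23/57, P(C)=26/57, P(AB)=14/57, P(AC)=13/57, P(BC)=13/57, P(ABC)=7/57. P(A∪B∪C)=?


P(A∪B∪C) = P(A)+P(B)+P(C) - P(AB)-P(AC)-P(BC) + P(ABC)
= 23/57+23/57+26/57 - 14/57-13/57-13/57 + 7/57
= 13/19

13/19


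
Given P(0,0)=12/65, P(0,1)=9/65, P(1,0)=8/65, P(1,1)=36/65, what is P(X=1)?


P(X=1) = P(1,0)+P(1,1) = 8/65 + 36/65 = 44/65

44/65


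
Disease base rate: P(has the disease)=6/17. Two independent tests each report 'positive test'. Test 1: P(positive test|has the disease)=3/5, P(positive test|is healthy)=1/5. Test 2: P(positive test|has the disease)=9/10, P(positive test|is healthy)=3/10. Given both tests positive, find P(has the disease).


After test 1: P(+) = 3/5*6/17 + 1/5*11/17 = 29/85
P(B|+) = (18/85)/(29/85) = 18/29
After test 2 (use post1 as new prior): P(+) = 9/10*18/29 + 3/10*11/29 = 39/58
P(B|+,+) = (81/145)/(39/58) = 54/65

54/65


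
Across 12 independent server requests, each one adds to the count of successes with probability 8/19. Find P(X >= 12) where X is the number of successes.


P(X>=12) = P(X=12)
= 68719476736/2213314919066161
= 68719476736/2213314919066161

68719476736/2213314919066161


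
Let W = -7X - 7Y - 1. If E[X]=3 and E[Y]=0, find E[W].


E[-7X - 7Y - 1] = -7*E[X] - 7*E[Y] - 1
= (-7)*(3) + (-7)*(0) + (-1)
= -21 + 0 - 1 = -22

-22


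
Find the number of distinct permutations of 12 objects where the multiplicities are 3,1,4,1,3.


12! = 479001600
Denominator: 3!=6 * 1!=1 * 4!=24 * 1!=1 * 3!=6
Coefficient = 479001600 / 864 = 554400

554400


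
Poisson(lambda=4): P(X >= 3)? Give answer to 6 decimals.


P(X>=3) = 1 - P(X<=2) = 1 - (e^(-4)*4^0/0! + e^(-4)*4^1/1! + e^(-4)*4^2/2!)
≈ 1 - (0.0183156389 + 0.0732625556 + 0.1465251111)
= 1 - 0.2381033056 = 0.7618966944
≈ 0.761897

0.761897


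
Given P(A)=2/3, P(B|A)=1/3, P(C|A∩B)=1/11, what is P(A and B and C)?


P(A∩B∩C) = P(A) * P(B|A) * P(C|A∩B)
= 2/3 * 1/3 * 1/11
= 2/9 * 1/11 = 2/99

2/99


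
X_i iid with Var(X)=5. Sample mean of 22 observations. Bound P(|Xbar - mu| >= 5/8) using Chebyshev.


Var(Xbar) = Var(X)/n = 5/22
Chebyshev: P(|Xbar-mu| >= 5/8) <= Var(Xbar)/(5/8)^2 = (5/22)/(25/64) = 32/55

32/55


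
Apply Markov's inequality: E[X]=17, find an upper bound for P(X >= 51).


Markov: P(X >= a) <= E[X]/a
P(X >= 51) <= 17/51 = 1/3

1/3


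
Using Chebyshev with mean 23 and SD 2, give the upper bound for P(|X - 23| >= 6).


k = 6/2 = 3
Chebyshev: P(|X-mu| >= k*sigma) <= 1/k^2 = 1/3^2 = 1/9

1/9


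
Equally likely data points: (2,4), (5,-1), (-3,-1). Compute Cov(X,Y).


E[X]=4/3, E[Y]=2/3, E[XY]=2
Cov(X,Y) = E[XY] - E[X]E[Y] = 2 - 4/3*2/3 = 10/9

10/9


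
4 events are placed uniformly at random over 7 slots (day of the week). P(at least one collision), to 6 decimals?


P(all different) = prod((7-i)/7 for i=0..3) = 0.349854
P(at least one match) = 1 - 0.349854 = 0.650146

0.650146


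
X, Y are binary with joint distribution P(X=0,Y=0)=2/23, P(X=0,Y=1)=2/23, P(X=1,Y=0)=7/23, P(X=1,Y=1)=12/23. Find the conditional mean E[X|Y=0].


P(Y=0) = 9/23
E[X|Y=0] = (0*2 + 1*7)/9 = 7/9

7/9


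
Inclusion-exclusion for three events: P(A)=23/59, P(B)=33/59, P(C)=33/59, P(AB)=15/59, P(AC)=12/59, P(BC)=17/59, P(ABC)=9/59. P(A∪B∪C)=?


P(A∪B∪C) = P(A)+P(B)+P(C) - P(AB)-P(AC)-P(BC) + P(ABC)
= 23/59+33/59+33/59 - 15/59-12/59-17/59 + 9/59
= 54/59

54/59
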